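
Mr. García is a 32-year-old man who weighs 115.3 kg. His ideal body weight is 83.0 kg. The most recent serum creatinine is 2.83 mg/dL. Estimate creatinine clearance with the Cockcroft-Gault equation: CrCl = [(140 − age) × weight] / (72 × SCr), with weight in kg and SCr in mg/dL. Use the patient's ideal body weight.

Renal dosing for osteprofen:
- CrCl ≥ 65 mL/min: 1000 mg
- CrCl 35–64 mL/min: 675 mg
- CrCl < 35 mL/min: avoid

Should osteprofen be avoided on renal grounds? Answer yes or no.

CrCl = (140 − 32) × 83 / (72 × 2.83) = 8964.0 / 203.76 ≈ 44.0 mL/min
CrCl ≈ 44 mL/min, which is ≥ 35 mL/min.

no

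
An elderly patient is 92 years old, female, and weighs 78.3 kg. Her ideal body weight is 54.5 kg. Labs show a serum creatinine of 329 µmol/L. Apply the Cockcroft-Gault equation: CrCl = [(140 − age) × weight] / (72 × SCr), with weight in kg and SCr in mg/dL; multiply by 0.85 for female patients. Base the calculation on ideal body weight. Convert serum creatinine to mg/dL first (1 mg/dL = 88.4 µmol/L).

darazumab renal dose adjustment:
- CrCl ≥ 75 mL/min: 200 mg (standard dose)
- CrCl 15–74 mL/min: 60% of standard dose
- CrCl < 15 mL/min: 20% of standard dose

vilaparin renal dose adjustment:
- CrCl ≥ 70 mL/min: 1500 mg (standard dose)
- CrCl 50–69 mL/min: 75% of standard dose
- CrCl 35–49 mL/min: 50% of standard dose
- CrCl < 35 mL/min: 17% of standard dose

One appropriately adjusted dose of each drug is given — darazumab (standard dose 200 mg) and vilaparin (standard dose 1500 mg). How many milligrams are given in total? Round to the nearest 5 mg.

295 mg

SCr = 329 / 88.4 = 3.722 mg/dL
CrCl = (140 − 92) × 54.5 / (72 × 3.722) × 0.85 = 2616.0 / 267.98 × 0.85 ≈ 8.3 mL/min
CrCl ≈ 8 mL/min.
darazumab: < 15 mL/min → 20% of 200 mg = 40 mg.
vilaparin: < 35 mL/min → 17% of 1500 mg = 255 mg.
Total = 40 + 255 = 295 mg.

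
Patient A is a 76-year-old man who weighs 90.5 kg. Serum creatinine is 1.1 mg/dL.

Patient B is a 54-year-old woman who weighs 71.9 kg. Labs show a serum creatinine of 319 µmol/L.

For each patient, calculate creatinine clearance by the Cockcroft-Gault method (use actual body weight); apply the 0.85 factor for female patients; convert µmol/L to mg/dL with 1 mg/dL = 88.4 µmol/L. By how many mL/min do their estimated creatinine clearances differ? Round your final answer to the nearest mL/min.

Patient A: CrCl = (140 − 76) × 90.5 / (72 × 1.1) = 5792.0 / 79.20 ≈ 73.1 mL/min
Patient B: SCr = 319 / 88.4 = 3.609 mg/dL
Patient B: CrCl = (140 − 54) × 71.9 / (72 × 3.609) × 0.85 = 6183.4 / 259.85 × 0.85 ≈ 20.2 mL/min
|73.1 − 20.2| = 52.9 mL/min

53 mL/min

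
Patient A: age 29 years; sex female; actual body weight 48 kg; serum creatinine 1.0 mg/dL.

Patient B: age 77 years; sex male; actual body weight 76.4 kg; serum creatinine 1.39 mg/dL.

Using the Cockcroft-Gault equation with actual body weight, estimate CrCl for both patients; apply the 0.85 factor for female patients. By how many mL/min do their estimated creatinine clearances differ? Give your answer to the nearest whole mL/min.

15 mL/min

Patient A: CrCl = (140 − 29) × 48 / (72 × 1) × 0.85 = 5328.0 / 72.00 × 0.85 ≈ 62.9 mL/min
Patient B: CrCl = (140 − 77) × 76.4 / (72 × 1.39) = 4813.2 / 100.08 ≈ 48.1 mL/min
|62.9 − 48.1| = 14.8 mL/min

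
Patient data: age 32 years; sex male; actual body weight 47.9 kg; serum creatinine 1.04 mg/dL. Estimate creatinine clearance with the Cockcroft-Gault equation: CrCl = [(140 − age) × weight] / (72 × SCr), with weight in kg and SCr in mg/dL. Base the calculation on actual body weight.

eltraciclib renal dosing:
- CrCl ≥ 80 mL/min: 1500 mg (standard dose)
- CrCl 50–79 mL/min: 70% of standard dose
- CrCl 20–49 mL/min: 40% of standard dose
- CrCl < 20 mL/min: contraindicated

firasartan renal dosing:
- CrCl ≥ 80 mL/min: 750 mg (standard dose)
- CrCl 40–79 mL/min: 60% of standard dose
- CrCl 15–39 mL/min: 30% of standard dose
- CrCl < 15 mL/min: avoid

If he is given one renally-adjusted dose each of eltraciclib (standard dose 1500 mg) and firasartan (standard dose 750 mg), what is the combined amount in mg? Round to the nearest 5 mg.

1500 mg

CrCl = (140 − 32) × 47.9 / (72 × 1.04) = 5173.2 / 74.88 ≈ 69.1 mL/min
CrCl ≈ 69 mL/min.
eltraciclib: 50–79 mL/min → 70% of 1500 mg = 1050 mg.
firasartan: 40–79 mL/min → 60% of 750 mg = 450 mg.
Total = 1050 + 450 = 1500 mg.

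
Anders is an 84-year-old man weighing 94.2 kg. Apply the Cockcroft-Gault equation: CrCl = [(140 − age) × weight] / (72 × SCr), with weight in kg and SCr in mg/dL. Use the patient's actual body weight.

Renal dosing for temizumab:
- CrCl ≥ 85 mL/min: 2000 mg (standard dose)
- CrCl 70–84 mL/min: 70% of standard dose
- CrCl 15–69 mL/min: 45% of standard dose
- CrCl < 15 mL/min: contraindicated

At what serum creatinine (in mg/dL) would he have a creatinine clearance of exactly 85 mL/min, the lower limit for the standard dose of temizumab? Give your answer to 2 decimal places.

0.86 mg/dL

Standard dose requires CrCl ≥ 85 mL/min.
Set (140 − 84) × 94.2 / (72 × SCr) = 85
SCr = (140 − 84) × 94.2 / (72 × 85) = 0.862 mg/dL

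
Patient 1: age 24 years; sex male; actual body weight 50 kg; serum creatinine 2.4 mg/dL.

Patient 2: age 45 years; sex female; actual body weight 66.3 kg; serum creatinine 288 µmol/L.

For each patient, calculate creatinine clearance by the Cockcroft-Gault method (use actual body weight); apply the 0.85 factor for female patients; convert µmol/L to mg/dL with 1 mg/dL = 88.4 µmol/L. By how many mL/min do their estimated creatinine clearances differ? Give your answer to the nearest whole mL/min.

11 mL/min

Patient 1: CrCl = (140 − 24) × 50 / (72 × 2.4) = 5800.0 / 172.80 ≈ 33.6 mL/min
Patient 2: SCr = 288 / 88.4 = 3.258 mg/dL
Patient 2: CrCl = (140 − 45) × 66.3 / (72 × 3.258) × 0.85 = 6298.5 / 234.58 × 0.85 ≈ 22.8 mL/min
|33.6 − 22.8| = 10.8 mL/min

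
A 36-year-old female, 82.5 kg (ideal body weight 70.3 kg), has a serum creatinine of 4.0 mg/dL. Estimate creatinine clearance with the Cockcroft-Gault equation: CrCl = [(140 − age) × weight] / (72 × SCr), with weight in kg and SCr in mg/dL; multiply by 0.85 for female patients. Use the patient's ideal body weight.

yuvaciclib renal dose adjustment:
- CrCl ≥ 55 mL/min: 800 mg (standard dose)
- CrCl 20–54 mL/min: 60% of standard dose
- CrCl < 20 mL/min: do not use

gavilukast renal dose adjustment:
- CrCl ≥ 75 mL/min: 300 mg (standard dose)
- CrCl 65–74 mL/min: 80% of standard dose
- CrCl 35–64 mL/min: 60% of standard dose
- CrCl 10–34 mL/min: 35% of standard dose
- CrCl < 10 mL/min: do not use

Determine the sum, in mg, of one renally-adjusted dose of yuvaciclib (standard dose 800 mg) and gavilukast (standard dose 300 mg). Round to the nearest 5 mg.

585 mg

CrCl = (140 − 36) × 70.3 / (72 × 4) × 0.85 = 7311.2 / 288.00 × 0.85 ≈ 21.6 mL/min
CrCl ≈ 22 mL/min.
yuvaciclib: 20–54 mL/min → 60% of 800 mg = 480 mg.
gavilukast: 10–34 mL/min → 35% of 300 mg = 105 mg.
Total = 480 + 105 = 585 mg.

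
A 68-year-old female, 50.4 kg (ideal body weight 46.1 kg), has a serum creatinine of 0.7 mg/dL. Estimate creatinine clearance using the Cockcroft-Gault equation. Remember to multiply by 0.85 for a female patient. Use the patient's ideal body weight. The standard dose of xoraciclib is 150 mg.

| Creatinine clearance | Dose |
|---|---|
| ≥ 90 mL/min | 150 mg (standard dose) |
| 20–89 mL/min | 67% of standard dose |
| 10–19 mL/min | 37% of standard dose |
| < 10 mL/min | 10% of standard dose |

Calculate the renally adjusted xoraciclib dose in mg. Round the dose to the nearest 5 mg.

100 mg

CrCl = (140 − 68) × 46.1 / (72 × 0.7) × 0.85 = 3319.2 / 50.40 × 0.85 ≈ 56.0 mL/min
CrCl ≈ 56 mL/min → bracket 20–89 mL/min.
67% of 150 mg = 100.5 mg → 100 mg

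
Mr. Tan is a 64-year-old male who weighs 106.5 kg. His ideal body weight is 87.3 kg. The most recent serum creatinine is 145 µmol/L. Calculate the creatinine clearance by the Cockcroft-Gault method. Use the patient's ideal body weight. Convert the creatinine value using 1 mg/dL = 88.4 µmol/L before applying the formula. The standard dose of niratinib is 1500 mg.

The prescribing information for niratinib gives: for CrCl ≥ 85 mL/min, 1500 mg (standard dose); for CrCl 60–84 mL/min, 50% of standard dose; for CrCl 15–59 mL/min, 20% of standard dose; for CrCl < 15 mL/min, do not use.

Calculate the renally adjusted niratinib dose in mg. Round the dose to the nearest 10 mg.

SCr = 145 / 88.4 = 1.64 mg/dL
CrCl = (140 − 64) × 87.3 / (72 × 1.64) = 6634.8 / 118.08 ≈ 56.2 mL/min
CrCl ≈ 56 mL/min → bracket 15–59 mL/min.
20% of 1500 mg = 300 mg

300 mg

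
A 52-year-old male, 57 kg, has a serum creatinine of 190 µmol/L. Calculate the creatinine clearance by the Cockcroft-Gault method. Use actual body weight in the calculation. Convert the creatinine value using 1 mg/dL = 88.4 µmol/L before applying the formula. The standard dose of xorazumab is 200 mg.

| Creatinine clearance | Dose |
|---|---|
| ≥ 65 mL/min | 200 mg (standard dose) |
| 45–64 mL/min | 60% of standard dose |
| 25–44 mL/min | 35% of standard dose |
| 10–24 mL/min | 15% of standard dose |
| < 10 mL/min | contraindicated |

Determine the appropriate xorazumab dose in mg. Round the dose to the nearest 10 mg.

SCr = 190 / 88.4 = 2.149 mg/dL
CrCl = (140 − 52) × 57 / (72 × 2.149) = 5016.0 / 154.73 ≈ 32.4 mL/min
CrCl ≈ 32 mL/min → bracket 25–44 mL/min.
35% of 200 mg = 70 mg

70 mg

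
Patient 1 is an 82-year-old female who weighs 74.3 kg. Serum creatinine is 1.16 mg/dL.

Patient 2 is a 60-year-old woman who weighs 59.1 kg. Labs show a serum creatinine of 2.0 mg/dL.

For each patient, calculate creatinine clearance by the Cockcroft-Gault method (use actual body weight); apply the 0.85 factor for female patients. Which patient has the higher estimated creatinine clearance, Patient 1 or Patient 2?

Patient 1

Patient 1: CrCl = (140 − 82) × 74.3 / (72 × 1.16) × 0.85 = 4309.4 / 83.52 × 0.85 ≈ 43.9 mL/min
Patient 2: CrCl = (140 − 60) × 59.1 / (72 × 2) × 0.85 = 4728.0 / 144.00 × 0.85 ≈ 27.9 mL/min
43.9 vs 27.9 mL/min → Patient 1 is higher.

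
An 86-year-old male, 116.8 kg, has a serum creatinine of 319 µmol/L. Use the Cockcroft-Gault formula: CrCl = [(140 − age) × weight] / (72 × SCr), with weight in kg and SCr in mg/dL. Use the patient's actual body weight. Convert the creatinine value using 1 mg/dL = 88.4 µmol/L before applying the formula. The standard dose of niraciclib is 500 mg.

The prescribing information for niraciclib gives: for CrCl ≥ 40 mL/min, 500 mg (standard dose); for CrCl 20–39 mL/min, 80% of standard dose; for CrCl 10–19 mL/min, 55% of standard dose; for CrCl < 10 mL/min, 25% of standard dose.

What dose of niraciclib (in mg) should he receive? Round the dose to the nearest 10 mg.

SCr = 319 / 88.4 = 3.609 mg/dL
CrCl = (140 − 86) × 116.8 / (72 × 3.609) = 6307.2 / 259.85 ≈ 24.3 mL/min
CrCl ≈ 24 mL/min → bracket 20–39 mL/min.
80% of 500 mg = 400 mg

400 mg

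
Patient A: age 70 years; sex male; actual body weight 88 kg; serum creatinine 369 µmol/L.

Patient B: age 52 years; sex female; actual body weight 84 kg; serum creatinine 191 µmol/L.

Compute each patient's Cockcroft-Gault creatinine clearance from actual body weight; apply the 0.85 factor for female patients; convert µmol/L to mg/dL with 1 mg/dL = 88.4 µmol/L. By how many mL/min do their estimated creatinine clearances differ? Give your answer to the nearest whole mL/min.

Patient A: SCr = 369 / 88.4 = 4.174 mg/dL
Patient A: CrCl = (140 − 70) × 88 / (72 × 4.174) = 6160.0 / 300.53 ≈ 20.5 mL/min
Patient B: SCr = 191 / 88.4 = 2.161 mg/dL
Patient B: CrCl = (140 − 52) × 84 / (72 × 2.161) × 0.85 = 7392.0 / 155.59 × 0.85 ≈ 40.4 mL/min
|20.5 − 40.4| = 19.9 mL/min

20 mL/min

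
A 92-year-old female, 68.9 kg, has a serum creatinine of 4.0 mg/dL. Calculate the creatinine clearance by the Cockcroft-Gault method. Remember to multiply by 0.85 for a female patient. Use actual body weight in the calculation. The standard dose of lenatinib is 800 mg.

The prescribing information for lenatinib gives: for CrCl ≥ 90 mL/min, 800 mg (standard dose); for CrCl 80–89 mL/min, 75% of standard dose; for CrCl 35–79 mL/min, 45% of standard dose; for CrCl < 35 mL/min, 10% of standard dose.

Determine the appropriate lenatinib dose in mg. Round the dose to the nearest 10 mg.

CrCl = (140 − 92) × 68.9 / (72 × 4) × 0.85 = 3307.2 / 288.00 × 0.85 ≈ 9.8 mL/min
CrCl ≈ 10 mL/min → bracket < 35 mL/min.
10% of 800 mg = 80 mg

80 mg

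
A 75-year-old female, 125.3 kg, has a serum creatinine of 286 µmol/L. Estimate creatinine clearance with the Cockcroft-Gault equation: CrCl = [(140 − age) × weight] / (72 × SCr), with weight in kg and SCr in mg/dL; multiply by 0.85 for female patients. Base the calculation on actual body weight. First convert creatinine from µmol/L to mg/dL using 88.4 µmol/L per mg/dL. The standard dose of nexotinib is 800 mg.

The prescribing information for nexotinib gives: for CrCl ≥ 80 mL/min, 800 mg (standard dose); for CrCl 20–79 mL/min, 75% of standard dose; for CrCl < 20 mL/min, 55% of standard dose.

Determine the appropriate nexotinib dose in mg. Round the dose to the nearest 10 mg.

SCr = 286 / 88.4 = 3.235 mg/dL
CrCl = (140 − 75) × 125.3 / (72 × 3.235) × 0.85 = 8144.5 / 232.92 × 0.85 ≈ 29.7 mL/min
CrCl ≈ 30 mL/min → bracket 20–79 mL/min.
75% of 800 mg = 600 mg

600 mg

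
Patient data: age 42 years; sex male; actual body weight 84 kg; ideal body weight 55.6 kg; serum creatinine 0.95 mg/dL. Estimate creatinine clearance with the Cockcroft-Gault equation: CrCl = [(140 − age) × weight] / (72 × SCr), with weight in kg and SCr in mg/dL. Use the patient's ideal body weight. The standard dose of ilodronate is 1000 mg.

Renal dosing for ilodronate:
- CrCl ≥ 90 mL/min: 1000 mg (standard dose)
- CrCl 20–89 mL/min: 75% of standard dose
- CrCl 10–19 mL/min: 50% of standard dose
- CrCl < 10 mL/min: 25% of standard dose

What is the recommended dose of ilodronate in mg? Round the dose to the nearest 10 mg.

CrCl = (140 − 42) × 55.6 / (72 × 0.95) = 5448.8 / 68.40 ≈ 79.7 mL/min
CrCl ≈ 80 mL/min → bracket 20–89 mL/min.
75% of 1000 mg = 750 mg

750 mg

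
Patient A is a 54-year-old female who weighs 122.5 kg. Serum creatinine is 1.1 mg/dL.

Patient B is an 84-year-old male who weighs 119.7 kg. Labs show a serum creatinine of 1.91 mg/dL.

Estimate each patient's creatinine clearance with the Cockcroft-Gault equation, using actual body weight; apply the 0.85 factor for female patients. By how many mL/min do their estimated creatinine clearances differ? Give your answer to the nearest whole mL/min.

64 mL/min

Patient A: CrCl = (140 − 54) × 122.5 / (72 × 1.1) × 0.85 = 10535.0 / 79.20 × 0.85 ≈ 113.1 mL/min
Patient B: CrCl = (140 − 84) × 119.7 / (72 × 1.91) = 6703.2 / 137.52 ≈ 48.7 mL/min
|113.1 − 48.7| = 64.4 mL/min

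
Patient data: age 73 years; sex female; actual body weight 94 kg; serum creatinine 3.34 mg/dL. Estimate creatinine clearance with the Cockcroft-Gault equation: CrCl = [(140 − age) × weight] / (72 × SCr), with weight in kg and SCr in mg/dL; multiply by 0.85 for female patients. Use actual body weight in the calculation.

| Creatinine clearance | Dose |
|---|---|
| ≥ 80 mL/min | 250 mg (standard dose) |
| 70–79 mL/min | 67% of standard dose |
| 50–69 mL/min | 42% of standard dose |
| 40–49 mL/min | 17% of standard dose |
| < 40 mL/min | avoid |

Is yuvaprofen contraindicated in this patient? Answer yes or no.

yes

CrCl = (140 − 73) × 94 / (72 × 3.34) × 0.85 = 6298.0 / 240.48 × 0.85 ≈ 22.3 mL/min
CrCl ≈ 22 mL/min, which is < 40 mL/min.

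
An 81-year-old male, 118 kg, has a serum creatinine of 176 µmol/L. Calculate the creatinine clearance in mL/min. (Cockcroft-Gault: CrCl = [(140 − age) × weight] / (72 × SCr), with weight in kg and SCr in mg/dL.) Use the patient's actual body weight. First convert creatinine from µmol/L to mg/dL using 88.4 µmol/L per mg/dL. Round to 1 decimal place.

SCr = 176 / 88.4 = 1.991 mg/dL
CrCl = (140 − 81) × 118 / (72 × 1.991) = 6962.0 / 143.35 ≈ 48.6 mL/min

48.6 mL/min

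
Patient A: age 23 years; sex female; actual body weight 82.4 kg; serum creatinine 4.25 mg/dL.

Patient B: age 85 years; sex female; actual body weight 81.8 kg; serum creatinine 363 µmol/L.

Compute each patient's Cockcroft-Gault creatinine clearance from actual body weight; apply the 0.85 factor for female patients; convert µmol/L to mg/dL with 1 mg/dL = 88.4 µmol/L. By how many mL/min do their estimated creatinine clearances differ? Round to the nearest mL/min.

14 mL/min

Patient A: CrCl = (140 − 23) × 82.4 / (72 × 4.25) × 0.85 = 9640.8 / 306.00 × 0.85 ≈ 26.8 mL/min
Patient B: SCr = 363 / 88.4 = 4.106 mg/dL
Patient B: CrCl = (140 − 85) × 81.8 / (72 × 4.106) × 0.85 = 4499.0 / 295.63 × 0.85 ≈ 12.9 mL/min
|26.8 − 12.9| = 13.9 mL/min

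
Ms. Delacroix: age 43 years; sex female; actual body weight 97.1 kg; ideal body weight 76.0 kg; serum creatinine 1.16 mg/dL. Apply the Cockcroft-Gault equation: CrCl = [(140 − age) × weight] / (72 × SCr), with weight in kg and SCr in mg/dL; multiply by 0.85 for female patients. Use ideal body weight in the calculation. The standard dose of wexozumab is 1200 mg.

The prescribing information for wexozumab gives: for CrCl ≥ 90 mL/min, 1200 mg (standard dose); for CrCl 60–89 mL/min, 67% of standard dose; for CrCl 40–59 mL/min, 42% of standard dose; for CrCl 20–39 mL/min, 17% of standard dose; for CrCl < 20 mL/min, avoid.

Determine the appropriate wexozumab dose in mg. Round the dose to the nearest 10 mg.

CrCl = (140 − 43) × 76 / (72 × 1.16) × 0.85 = 7372.0 / 83.52 × 0.85 ≈ 75.0 mL/min
CrCl ≈ 75 mL/min → bracket 60–89 mL/min.
67% of 1200 mg = 804 mg → 800 mg

800 mg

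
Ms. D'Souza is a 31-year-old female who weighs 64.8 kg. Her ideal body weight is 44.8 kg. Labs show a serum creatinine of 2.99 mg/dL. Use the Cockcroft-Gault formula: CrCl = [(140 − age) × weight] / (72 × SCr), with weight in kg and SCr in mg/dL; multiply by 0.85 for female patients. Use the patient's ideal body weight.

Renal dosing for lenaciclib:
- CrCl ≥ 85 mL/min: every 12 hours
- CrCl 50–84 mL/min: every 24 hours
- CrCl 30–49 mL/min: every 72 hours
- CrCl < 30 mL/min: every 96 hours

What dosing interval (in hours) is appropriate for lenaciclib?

CrCl = (140 − 31) × 44.8 / (72 × 2.99) × 0.85 = 4883.2 / 215.28 × 0.85 ≈ 19.3 mL/min
CrCl ≈ 19 mL/min → bracket < 30 mL/min → every 96 hours.

every 96 hours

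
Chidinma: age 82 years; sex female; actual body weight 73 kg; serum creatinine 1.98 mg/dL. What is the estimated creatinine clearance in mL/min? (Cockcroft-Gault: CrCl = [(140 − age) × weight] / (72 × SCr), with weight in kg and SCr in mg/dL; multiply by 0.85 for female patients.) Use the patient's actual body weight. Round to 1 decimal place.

CrCl = (140 − 82) × 73 / (72 × 1.98) × 0.85 = 4234.0 / 142.56 × 0.85 ≈ 25.2 mL/min

25.2 mL/min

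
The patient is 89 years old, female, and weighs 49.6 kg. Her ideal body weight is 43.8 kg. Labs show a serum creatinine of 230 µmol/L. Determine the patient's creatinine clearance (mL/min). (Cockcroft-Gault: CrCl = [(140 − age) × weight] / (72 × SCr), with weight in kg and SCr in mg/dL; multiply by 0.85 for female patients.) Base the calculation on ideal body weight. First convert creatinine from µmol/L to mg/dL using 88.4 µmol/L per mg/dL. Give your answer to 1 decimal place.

10.1 mL/min

SCr = 230 / 88.4 = 2.602 mg/dL
CrCl = (140 − 89) × 43.8 / (72 × 2.602) × 0.85 = 2233.8 / 187.34 × 0.85 ≈ 10.1 mL/min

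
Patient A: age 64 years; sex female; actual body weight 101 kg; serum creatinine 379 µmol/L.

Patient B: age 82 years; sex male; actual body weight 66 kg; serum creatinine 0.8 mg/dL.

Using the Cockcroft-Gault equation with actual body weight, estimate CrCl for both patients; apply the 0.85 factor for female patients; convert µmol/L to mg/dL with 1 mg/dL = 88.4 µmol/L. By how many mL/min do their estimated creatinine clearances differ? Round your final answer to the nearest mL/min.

45 mL/min

Patient A: SCr = 379 / 88.4 = 4.287 mg/dL
Patient A: CrCl = (140 − 64) × 101 / (72 × 4.287) × 0.85 = 7676.0 / 308.66 × 0.85 ≈ 21.1 mL/min
Patient B: CrCl = (140 − 82) × 66 / (72 × 0.8) = 3828.0 / 57.60 ≈ 66.5 mL/min
|21.1 − 66.5| = 45.4 mL/min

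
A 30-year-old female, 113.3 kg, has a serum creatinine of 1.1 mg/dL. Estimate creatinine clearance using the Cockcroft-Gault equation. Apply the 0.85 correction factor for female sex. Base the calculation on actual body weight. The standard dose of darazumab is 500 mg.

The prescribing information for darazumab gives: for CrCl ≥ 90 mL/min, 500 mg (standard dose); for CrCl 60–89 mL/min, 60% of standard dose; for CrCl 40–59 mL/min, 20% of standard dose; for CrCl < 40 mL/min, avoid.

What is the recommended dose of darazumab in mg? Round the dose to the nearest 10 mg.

500 mg

CrCl = (140 − 30) × 113.3 / (72 × 1.1) × 0.85 = 12463.0 / 79.20 × 0.85 ≈ 133.8 mL/min
CrCl ≈ 134 mL/min → bracket ≥ 90 mL/min.
100% of 500 mg = 500 mg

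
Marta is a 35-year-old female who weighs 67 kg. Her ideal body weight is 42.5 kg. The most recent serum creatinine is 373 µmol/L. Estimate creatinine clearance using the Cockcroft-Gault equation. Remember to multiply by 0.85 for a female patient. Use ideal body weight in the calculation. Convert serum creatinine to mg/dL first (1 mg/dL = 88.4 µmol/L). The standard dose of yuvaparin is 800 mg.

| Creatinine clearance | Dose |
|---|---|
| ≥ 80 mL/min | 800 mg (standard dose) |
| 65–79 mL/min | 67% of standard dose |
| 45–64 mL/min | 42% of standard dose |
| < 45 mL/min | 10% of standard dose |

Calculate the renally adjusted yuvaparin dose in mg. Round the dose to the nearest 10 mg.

80 mg

SCr = 373 / 88.4 = 4.219 mg/dL
CrCl = (140 − 35) × 42.5 / (72 × 4.219) × 0.85 = 4462.5 / 303.77 × 0.85 ≈ 12.5 mL/min
CrCl ≈ 12 mL/min → bracket < 45 mL/min.
10% of 800 mg = 80 mg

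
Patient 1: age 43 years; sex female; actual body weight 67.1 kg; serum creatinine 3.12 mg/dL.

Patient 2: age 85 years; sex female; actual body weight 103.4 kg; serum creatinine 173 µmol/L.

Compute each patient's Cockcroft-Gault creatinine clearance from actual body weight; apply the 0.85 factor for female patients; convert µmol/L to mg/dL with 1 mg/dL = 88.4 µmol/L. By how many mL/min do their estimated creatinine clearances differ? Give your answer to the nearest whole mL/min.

10 mL/min

Patient 1: CrCl = (140 − 43) × 67.1 / (72 × 3.12) × 0.85 = 6508.7 / 224.64 × 0.85 ≈ 24.6 mL/min
Patient 2: SCr = 173 / 88.4 = 1.957 mg/dL
Patient 2: CrCl = (140 − 85) × 103.4 / (72 × 1.957) × 0.85 = 5687.0 / 140.90 × 0.85 ≈ 34.3 mL/min
|24.6 − 34.3| = 9.7 mL/min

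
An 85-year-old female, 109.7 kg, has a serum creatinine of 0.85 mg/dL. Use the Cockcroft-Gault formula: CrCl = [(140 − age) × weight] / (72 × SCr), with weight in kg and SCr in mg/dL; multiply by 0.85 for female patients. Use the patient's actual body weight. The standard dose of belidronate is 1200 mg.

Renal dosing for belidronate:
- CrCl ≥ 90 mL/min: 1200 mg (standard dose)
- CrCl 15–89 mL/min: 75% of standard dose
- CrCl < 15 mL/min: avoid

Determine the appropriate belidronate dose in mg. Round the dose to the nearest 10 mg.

900 mg

CrCl = (140 − 85) × 109.7 / (72 × 0.85) × 0.85 = 6033.5 / 61.20 × 0.85 ≈ 83.8 mL/min
CrCl ≈ 84 mL/min → bracket 15–89 mL/min.
75% of 1200 mg = 900 mg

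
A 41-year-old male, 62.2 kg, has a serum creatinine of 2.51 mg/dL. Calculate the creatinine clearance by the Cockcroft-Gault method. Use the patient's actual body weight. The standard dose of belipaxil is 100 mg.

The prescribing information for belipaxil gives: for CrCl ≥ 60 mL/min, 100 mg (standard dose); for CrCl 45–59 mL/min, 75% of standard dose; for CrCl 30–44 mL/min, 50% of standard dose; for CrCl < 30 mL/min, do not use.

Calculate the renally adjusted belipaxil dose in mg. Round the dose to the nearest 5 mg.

50 mg

CrCl = (140 − 41) × 62.2 / (72 × 2.51) = 6157.8 / 180.72 ≈ 34.1 mL/min
CrCl ≈ 34 mL/min → bracket 30–44 mL/min.
50% of 100 mg = 50 mg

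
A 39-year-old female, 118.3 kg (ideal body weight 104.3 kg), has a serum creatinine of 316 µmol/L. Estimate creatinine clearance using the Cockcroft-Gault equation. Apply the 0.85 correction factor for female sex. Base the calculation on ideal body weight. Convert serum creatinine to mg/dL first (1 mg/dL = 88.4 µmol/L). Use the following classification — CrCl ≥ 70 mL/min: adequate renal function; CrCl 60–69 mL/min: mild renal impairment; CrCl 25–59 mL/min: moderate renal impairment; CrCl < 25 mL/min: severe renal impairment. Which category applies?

moderate renal impairment

SCr = 316 / 88.4 = 3.575 mg/dL
CrCl = (140 − 39) × 104.3 / (72 × 3.575) × 0.85 = 10534.3 / 257.40 × 0.85 ≈ 34.8 mL/min
35 mL/min falls in the 'moderate renal impairment' range.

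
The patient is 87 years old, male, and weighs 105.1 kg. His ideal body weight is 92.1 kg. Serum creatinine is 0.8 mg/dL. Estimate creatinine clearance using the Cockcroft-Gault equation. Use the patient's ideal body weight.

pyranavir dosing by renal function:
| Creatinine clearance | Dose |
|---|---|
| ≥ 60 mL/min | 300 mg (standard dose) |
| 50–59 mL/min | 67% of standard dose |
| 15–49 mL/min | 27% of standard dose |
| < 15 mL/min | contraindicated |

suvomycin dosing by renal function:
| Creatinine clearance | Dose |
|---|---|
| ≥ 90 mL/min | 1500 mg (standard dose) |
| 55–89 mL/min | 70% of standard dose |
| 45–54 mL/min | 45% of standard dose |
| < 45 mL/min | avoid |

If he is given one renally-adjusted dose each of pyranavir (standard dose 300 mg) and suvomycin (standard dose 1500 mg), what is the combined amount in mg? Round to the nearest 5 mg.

1350 mg

CrCl = (140 − 87) × 92.1 / (72 × 0.8) = 4881.3 / 57.60 ≈ 84.7 mL/min
CrCl ≈ 85 mL/min.
pyranavir: ≥ 60 mL/min → 100% of 300 mg = 300 mg.
suvomycin: 55–89 mL/min → 70% of 1500 mg = 1050 mg.
Total = 300 + 1050 = 1350 mg.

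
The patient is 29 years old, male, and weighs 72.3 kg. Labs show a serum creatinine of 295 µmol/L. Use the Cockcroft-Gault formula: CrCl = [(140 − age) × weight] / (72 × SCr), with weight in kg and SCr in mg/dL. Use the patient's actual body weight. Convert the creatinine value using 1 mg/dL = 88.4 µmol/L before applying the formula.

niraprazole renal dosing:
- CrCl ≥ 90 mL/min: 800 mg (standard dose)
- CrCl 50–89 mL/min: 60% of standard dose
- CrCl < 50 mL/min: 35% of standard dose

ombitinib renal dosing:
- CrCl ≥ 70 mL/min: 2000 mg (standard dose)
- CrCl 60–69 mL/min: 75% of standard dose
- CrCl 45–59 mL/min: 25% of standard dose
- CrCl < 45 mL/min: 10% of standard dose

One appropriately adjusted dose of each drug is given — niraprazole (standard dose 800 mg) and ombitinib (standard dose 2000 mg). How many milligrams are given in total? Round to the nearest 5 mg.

SCr = 295 / 88.4 = 3.337 mg/dL
CrCl = (140 − 29) × 72.3 / (72 × 3.337) = 8025.3 / 240.26 ≈ 33.4 mL/min
CrCl ≈ 33 mL/min.
niraprazole: < 50 mL/min → 35% of 800 mg = 280 mg.
ombitinib: < 45 mL/min → 10% of 2000 mg = 200 mg.
Total = 280 + 200 = 480 mg.

480 mg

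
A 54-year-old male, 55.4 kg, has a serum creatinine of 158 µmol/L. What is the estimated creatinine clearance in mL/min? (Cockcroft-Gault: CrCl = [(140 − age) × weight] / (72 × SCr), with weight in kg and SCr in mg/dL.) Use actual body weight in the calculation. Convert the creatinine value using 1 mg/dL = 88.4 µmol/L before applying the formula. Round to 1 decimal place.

SCr = 158 / 88.4 = 1.787 mg/dL
CrCl = (140 − 54) × 55.4 / (72 × 1.787) = 4764.4 / 128.66 ≈ 37.0 mL/min

37.0 mL/min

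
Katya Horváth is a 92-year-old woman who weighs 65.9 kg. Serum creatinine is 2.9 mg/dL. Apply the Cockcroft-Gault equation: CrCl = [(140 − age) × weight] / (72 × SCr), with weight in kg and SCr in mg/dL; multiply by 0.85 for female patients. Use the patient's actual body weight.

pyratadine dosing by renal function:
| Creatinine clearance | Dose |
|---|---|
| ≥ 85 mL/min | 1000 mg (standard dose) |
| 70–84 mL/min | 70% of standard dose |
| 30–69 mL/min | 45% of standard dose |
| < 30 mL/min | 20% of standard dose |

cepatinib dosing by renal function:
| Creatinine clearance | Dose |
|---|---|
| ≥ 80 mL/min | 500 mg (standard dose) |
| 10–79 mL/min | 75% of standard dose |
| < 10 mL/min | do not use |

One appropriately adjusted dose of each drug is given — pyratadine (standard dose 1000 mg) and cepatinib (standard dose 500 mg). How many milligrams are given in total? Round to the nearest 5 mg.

CrCl = (140 − 92) × 65.9 / (72 × 2.9) × 0.85 = 3163.2 / 208.80 × 0.85 ≈ 12.9 mL/min
CrCl ≈ 13 mL/min.
pyratadine: < 30 mL/min → 20% of 1000 mg = 200 mg.
cepatinib: 10–79 mL/min → 75% of 500 mg = 375 mg.
Total = 200 + 375 = 575 mg.

575 mg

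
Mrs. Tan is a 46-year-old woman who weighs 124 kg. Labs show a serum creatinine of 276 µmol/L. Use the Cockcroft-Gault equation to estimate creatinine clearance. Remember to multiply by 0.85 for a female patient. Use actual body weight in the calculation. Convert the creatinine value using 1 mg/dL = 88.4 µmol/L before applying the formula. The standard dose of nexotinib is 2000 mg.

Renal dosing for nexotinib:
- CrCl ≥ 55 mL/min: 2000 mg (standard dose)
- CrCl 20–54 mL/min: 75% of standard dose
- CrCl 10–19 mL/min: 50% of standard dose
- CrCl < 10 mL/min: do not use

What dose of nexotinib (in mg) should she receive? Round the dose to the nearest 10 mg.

1500 mg

SCr = 276 / 88.4 = 3.122 mg/dL
CrCl = (140 − 46) × 124 / (72 × 3.122) × 0.85 = 11656.0 / 224.78 × 0.85 ≈ 44.1 mL/min
CrCl ≈ 44 mL/min → bracket 20–54 mL/min.
75% of 2000 mg = 1500 mg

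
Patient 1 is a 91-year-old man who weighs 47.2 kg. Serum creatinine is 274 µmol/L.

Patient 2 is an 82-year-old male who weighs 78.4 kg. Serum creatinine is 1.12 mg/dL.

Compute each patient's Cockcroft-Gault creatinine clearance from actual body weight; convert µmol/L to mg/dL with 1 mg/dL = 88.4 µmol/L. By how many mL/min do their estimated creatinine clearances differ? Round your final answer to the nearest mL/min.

Patient 1: SCr = 274 / 88.4 = 3.1 mg/dL
Patient 1: CrCl = (140 − 91) × 47.2 / (72 × 3.1) = 2312.8 / 223.20 ≈ 10.4 mL/min
Patient 2: CrCl = (140 − 82) × 78.4 / (72 × 1.12) = 4547.2 / 80.64 ≈ 56.4 mL/min
|10.4 − 56.4| = 46.0 mL/min

46 mL/min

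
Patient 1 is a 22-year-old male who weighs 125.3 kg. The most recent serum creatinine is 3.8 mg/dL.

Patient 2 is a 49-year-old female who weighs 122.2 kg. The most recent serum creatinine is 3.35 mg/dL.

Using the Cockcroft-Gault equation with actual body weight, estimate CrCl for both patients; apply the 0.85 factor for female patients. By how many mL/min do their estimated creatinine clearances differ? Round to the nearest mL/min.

15 mL/min

Patient 1: CrCl = (140 − 22) × 125.3 / (72 × 3.8) = 14785.4 / 273.60 ≈ 54.0 mL/min
Patient 2: CrCl = (140 − 49) × 122.2 / (72 × 3.35) × 0.85 = 11120.2 / 241.20 × 0.85 ≈ 39.2 mL/min
|54.0 − 39.2| = 14.8 mL/min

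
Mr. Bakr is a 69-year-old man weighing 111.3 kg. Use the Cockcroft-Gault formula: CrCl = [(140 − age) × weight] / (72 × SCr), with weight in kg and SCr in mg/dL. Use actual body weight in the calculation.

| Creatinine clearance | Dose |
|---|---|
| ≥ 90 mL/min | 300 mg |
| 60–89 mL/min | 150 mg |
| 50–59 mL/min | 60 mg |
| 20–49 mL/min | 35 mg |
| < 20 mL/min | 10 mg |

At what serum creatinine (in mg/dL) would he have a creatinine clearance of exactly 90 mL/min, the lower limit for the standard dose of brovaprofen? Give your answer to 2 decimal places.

1.22 mg/dL

Standard dose requires CrCl ≥ 90 mL/min.
Set (140 − 69) × 111.3 / (72 × SCr) = 90
SCr = (140 − 69) × 111.3 / (72 × 90) = 1.219 mg/dL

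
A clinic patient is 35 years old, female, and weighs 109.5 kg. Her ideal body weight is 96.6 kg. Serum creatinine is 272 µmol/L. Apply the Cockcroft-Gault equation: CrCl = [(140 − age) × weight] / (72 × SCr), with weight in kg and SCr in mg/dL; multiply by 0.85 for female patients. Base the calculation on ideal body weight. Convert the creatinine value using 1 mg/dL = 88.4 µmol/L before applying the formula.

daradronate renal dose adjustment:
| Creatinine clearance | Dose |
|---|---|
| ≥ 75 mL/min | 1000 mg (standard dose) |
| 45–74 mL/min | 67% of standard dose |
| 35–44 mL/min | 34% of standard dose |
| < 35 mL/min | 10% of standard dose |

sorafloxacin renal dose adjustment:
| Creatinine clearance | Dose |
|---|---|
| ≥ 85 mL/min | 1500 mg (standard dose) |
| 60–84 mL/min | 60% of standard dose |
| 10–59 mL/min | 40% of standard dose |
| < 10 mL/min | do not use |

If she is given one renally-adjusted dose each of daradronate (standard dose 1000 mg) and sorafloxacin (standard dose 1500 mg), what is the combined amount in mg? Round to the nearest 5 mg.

SCr = 272 / 88.4 = 3.077 mg/dL
CrCl = (140 − 35) × 96.6 / (72 × 3.077) × 0.85 = 10143.0 / 221.54 × 0.85 ≈ 38.9 mL/min
CrCl ≈ 39 mL/min.
daradronate: 35–44 mL/min → 34% of 1000 mg = 340 mg.
sorafloxacin: 10–59 mL/min → 40% of 1500 mg = 600 mg.
Total = 340 + 600 = 940 mg.

940 mg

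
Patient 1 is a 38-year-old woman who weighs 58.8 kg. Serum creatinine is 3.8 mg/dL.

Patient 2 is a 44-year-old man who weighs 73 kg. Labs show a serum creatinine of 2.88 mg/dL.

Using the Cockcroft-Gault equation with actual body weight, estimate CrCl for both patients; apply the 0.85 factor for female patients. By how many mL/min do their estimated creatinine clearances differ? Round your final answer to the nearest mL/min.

15 mL/min

Patient 1: CrCl = (140 − 38) × 58.8 / (72 × 3.8) × 0.85 = 5997.6 / 273.60 × 0.85 ≈ 18.6 mL/min
Patient 2: CrCl = (140 − 44) × 73 / (72 × 2.88) = 7008.0 / 207.36 ≈ 33.8 mL/min
|18.6 − 33.8| = 15.2 mL/min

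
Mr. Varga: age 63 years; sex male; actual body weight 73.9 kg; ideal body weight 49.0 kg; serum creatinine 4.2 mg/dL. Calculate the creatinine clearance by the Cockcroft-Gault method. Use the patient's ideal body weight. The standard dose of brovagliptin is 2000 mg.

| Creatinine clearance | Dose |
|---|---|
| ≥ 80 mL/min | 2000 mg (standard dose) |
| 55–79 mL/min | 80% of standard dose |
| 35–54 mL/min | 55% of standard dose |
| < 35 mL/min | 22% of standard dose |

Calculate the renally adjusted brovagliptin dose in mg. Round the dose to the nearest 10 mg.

440 mg

CrCl = (140 − 63) × 49 / (72 × 4.2) = 3773.0 / 302.40 ≈ 12.5 mL/min
CrCl ≈ 12 mL/min → bracket < 35 mL/min.
22% of 2000 mg = 440 mg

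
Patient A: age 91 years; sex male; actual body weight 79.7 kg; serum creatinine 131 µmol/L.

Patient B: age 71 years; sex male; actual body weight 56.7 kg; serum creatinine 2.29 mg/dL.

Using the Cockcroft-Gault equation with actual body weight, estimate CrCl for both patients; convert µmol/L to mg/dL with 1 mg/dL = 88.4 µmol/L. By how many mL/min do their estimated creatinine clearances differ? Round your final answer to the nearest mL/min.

13 mL/min

Patient A: SCr = 131 / 88.4 = 1.482 mg/dL
Patient A: CrCl = (140 − 91) × 79.7 / (72 × 1.482) = 3905.3 / 106.70 ≈ 36.6 mL/min
Patient B: CrCl = (140 − 71) × 56.7 / (72 × 2.29) = 3912.3 / 164.88 ≈ 23.7 mL/min
|36.6 − 23.7| = 12.9 mL/min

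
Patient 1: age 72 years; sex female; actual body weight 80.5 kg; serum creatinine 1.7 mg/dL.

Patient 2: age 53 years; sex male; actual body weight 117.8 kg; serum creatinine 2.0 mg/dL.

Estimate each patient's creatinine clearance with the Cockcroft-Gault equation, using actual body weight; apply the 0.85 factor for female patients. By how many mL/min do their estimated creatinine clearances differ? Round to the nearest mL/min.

Patient 1: CrCl = (140 − 72) × 80.5 / (72 × 1.7) × 0.85 = 5474.0 / 122.40 × 0.85 ≈ 38.0 mL/min
Patient 2: CrCl = (140 − 53) × 117.8 / (72 × 2) = 10248.6 / 144.00 ≈ 71.2 mL/min
|38.0 − 71.2| = 33.2 mL/min

33 mL/min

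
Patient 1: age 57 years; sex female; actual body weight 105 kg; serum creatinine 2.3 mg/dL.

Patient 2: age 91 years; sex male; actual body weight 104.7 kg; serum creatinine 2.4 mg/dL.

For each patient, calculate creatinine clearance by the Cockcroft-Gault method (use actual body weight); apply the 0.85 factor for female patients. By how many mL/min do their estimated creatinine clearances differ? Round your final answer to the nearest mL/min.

Patient 1: CrCl = (140 − 57) × 105 / (72 × 2.3) × 0.85 = 8715.0 / 165.60 × 0.85 ≈ 44.7 mL/min
Patient 2: CrCl = (140 − 91) × 104.7 / (72 × 2.4) = 5130.3 / 172.80 ≈ 29.7 mL/min
|44.7 − 29.7| = 15.0 mL/min

15 mL/min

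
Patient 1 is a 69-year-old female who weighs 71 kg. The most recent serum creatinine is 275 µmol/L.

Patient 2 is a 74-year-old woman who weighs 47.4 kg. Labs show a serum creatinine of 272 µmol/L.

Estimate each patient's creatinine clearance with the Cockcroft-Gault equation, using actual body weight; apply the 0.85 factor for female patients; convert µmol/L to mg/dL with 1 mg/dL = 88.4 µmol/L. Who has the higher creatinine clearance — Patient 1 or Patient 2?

Patient 1

Patient 1: SCr = 275 / 88.4 = 3.111 mg/dL
Patient 1: CrCl = (140 − 69) × 71 / (72 × 3.111) × 0.85 = 5041.0 / 223.99 × 0.85 ≈ 19.1 mL/min
Patient 2: SCr = 272 / 88.4 = 3.077 mg/dL
Patient 2: CrCl = (140 − 74) × 47.4 / (72 × 3.077) × 0.85 = 3128.4 / 221.54 × 0.85 ≈ 12.0 mL/min
19.1 vs 12.0 mL/min → Patient 1 is higher.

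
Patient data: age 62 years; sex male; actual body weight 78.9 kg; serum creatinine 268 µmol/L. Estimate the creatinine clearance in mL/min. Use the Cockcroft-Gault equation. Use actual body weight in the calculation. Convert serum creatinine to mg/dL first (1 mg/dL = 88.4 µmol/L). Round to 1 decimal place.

SCr = 268 / 88.4 = 3.032 mg/dL
CrCl = (140 − 62) × 78.9 / (72 × 3.032) = 6154.2 / 218.30 ≈ 28.2 mL/min

28.2 mL/min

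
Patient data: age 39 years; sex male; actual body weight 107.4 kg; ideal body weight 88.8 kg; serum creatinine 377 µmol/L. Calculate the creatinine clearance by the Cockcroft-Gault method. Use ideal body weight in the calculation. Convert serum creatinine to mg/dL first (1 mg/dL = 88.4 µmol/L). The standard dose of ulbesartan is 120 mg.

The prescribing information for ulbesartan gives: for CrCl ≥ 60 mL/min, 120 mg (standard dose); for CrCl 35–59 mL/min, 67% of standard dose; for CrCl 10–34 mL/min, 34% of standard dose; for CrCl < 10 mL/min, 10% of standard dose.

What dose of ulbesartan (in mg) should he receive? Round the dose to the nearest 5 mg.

40 mg

SCr = 377 / 88.4 = 4.265 mg/dL
CrCl = (140 − 39) × 88.8 / (72 × 4.265) = 8968.8 / 307.08 ≈ 29.2 mL/min
CrCl ≈ 29 mL/min → bracket 10–34 mL/min.
34% of 120 mg = 40.8 mg → 40 mg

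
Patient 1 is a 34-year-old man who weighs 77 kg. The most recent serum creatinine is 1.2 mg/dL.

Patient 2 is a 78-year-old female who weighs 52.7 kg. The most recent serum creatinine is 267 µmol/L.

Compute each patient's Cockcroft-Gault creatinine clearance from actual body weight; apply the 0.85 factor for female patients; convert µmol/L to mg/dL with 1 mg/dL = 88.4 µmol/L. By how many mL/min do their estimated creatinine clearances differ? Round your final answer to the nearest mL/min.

82 mL/min

Patient 1: CrCl = (140 − 34) × 77 / (72 × 1.2) = 8162.0 / 86.40 ≈ 94.5 mL/min
Patient 2: SCr = 267 / 88.4 = 3.02 mg/dL
Patient 2: CrCl = (140 − 78) × 52.7 / (72 × 3.02) × 0.85 = 3267.4 / 217.44 × 0.85 ≈ 12.8 mL/min
|94.5 − 12.8| = 81.7 mL/min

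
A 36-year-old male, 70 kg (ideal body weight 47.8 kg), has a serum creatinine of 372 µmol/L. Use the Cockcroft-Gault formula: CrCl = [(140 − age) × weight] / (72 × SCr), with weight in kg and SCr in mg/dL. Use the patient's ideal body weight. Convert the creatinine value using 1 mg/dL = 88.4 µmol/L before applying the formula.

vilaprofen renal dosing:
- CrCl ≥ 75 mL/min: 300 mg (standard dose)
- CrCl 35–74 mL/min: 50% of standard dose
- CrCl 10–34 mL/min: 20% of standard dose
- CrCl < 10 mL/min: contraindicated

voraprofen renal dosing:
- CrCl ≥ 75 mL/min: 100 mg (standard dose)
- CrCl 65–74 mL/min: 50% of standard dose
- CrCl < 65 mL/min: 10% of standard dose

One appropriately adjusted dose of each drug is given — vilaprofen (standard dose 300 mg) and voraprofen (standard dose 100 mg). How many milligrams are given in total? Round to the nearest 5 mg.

70 mg

SCr = 372 / 88.4 = 4.208 mg/dL
CrCl = (140 − 36) × 47.8 / (72 × 4.208) = 4971.2 / 302.98 ≈ 16.4 mL/min
CrCl ≈ 16 mL/min.
vilaprofen: 10–34 mL/min → 20% of 300 mg = 60 mg.
voraprofen: < 65 mL/min → 10% of 100 mg = 10 mg.
Total = 60 + 10 = 70 mg.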